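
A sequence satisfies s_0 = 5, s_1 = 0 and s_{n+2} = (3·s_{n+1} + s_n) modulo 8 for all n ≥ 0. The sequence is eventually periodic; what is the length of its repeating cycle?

Computing terms: s_0 = 5; s_1 = 0; s_2 = 5; s_3 = 7; s_4 = 2; s_5 = 5; s_6 = 1; s_7 = 0; s_8 = 1; s_9 = 3; s_{10} = 2; s_{11} = 1; s_{12} = 5; s_{13} = 0.
Since (s_{12}, s_{13}) = (s_0, s_1) = (5, 0) (two consecutive terms determine the rest), the sequence is periodic with period 12.

12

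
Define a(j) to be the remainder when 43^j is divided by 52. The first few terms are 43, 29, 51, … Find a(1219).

Computing terms: a(1) = 43,  a(2) = 29,  a(3) = 51,  a(4) = 9,  a(5) = 23,  a(6) = 1,  a(7) = 43.
The sequence repeats with period 6.
So a(1219) = a(1 + ((1219-1) mod 6)) = a(1) = 43.

43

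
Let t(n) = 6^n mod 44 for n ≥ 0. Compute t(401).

28

Listing terms: t(0) = 1,  t(1) = 6,  t(2) = 36,  t(3) = 40,  t(4) = 20,  t(5) = 32,  t(6) = 16,  t(7) = 8,  t(8) = 4,  t(9) = 24,  t(10) = 12,  t(11) = 28,  t(12) = 36.
Since t(12) = t(2) = 36, the sequence is eventually periodic: after a pre-period of length 2 it cycles with period 10.
For n ≥ 2, t(n) depends only on (n - 2) mod 10. (401 - 2) mod 10 = 9, so t(401) = t(11) = 28.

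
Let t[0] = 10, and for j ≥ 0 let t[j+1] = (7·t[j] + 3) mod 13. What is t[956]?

5

Listing terms: t[0] = 10; t[1] = 8; t[2] = 7; t[3] = 0; t[4] = 3; t[5] = 11; t[6] = 2; t[7] = 4; t[8] = 5; t[9] = 12; t[10] = 9; t[11] = 1; t[12] = 10.
The sequence repeats with period 12.
(956 - 0) mod 12 = 8, so t[956] = t[8] = 5.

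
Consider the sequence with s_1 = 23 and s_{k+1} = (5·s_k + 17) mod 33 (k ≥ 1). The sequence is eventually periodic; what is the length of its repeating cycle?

10

We have s_1 = 23; s_2 = 0; s_3 = 17; s_4 = 3; s_5 = 32; s_6 = 12; s_7 = 11; s_8 = 6; s_9 = 14; s_{10} = 21; s_{11} = 23.
The sequence repeats with period 10.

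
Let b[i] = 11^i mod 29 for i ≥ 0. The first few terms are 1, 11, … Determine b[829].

3

b[0] = 1; b[1] = 11; b[2] = 5; b[3] = 26; b[4] = 25; b[5] = 14; b[6] = 9; b[7] = 12; b[8] = 16; b[9] = 2; b[10] = 22; b[11] = 10; b[12] = 23; b[13] = 21; b[14] = 28; b[15] = 18; b[16] = 24; b[17] = 3; b[18] = 4; b[19] = 15; b[20] = 20; b[21] = 17; b[22] = 13; b[23] = 27; b[24] = 7; b[25] = 19; b[26] = 6; b[27] = 8; b[28] = 1.
The sequence repeats with period 28.
So b[829] = b[0 + ((829-0) mod 28)] = b[17] = 3.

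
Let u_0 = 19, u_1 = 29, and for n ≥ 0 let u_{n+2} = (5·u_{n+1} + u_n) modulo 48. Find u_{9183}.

9

We have u_0 = 19,  u_1 = 29,  u_2 = 20,  u_3 = 33,  u_4 = 41,  u_5 = 46,  u_6 = 31,  u_7 = 9,  u_8 = 28,  u_9 = 5,  u_{10} = 5,  u_{11} = 30,  u_{12} = 11,  u_{13} = 37,  u_{14} = 4,  u_{15} = 9,  u_{16} = 1,  u_{17} = 14,  u_{18} = 23,  u_{19} = 33,  u_{20} = 44,  u_{21} = 13,  u_{22} = 13,  u_{23} = 30,  u_{24} = 19,  u_{25} = 29.
The sequence repeats with period 24.
So u_{9183} = u_{0 + ((9183-0) mod 24)} = u_{15} = 9.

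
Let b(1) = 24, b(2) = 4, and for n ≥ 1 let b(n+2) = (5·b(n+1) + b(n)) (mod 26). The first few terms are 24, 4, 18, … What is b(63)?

b(1) = 24; b(2) = 4; b(3) = 18; b(4) = 16; b(5) = 20; b(6) = 12; b(7) = 2; b(8) = 22; b(9) = 8; b(10) = 10; b(11) = 6; b(12) = 14; b(13) = 24; b(14) = 4.
Since (b(13), b(14)) = (b(1), b(2)) = (24, 4) (two consecutive terms determine the rest), the sequence is periodic with period 12.
(63 - 1) mod 12 = 2, so b(63) = b(3) = 18.

18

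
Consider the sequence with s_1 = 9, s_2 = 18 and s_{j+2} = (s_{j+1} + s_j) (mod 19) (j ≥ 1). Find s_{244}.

3

Computing terms: s_1 = 9, s_2 = 18, s_3 = 8, s_4 = 7, s_5 = 15, s_6 = 3, s_7 = 18, s_8 = 2, s_9 = 1, s_{10} = 3, s_{11} = 4, s_{12} = 7, s_{13} = 11, s_{14} = 18, s_{15} = 10, s_{16} = 9, s_{17} = 0, s_{18} = 9, s_{19} = 9, s_{20} = 18.
The sequence repeats with period 18.
(244 - 1) mod 18 = 9, so s_{244} = s_{10} = 3.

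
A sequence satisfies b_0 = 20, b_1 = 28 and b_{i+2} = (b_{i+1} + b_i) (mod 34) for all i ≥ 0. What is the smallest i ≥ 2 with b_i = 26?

We have b_0 = 20, b_1 = 28, b_2 = 14, b_3 = 8, b_4 = 22, b_5 = 30, b_6 = 18, b_7 = 14, b_8 = 32, b_9 = 12, b_{10} = 10, b_{11} = 22, b_{12} = 32, b_{13} = 20, b_{14} = 18, b_{15} = 4, b_{16} = 22, b_{17} = 26, b_{18} = 14, b_{19} = 6, b_{20} = 20, b_{21} = 26, b_{22} = 12, b_{23} = 4, b_{24} = 16, b_{25} = 20, b_{26} = 2, b_{27} = 22, b_{28} = 24, b_{29} = 12, b_{30} = 2, b_{31} = 14, b_{32} = 16, b_{33} = 30, b_{34} = 12, b_{35} = 8, b_{36} = 20, b_{37} = 28.
Since (b_{36}, b_{37}) = (b_0, b_1) = (20, 28) (two consecutive terms determine the rest), the sequence is periodic with period 36.
The value 26 first appears (with i ≥ 2) at b_{17}.

17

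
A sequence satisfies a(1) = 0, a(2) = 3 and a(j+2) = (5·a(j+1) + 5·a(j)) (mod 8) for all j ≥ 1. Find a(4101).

Computing terms: a(1) = 0; a(2) = 3; a(3) = 7; a(4) = 2; a(5) = 5; a(6) = 3; a(7) = 0; a(8) = 7; a(9) = 3; a(10) = 2; a(11) = 1; a(12) = 7; a(13) = 0; a(14) = 3.
Since (a(13), a(14)) = (a(1), a(2)) = (0, 3) (two consecutive terms determine the rest), the sequence is periodic with period 12.
So a(4101) = a(1 + ((4101-1) mod 12)) = a(9) = 3.

3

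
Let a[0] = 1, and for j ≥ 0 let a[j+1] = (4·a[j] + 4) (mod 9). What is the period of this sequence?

Listing terms: a[0] = 1,  a[1] = 8,  a[2] = 0,  a[3] = 4,  a[4] = 2,  a[5] = 3,  a[6] = 7,  a[7] = 5,  a[8] = 6,  a[9] = 1.
The sequence repeats with period 9.

9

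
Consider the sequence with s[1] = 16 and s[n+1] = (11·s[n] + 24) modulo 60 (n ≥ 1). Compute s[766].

We have s[1] = 16,  s[2] = 20,  s[3] = 4,  s[4] = 8,  s[5] = 52,  s[6] = 56,  s[7] = 40,  s[8] = 44,  s[9] = 28,  s[10] = 32,  s[11] = 16.
Since s[11] = s[1] = 16, the sequence is periodic with period 10.
(766 - 1) mod 10 = 5, so s[766] = s[6] = 56.

56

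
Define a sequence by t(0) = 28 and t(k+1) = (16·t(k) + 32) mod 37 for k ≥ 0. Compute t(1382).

We have t(0) = 28,  t(1) = 36,  t(2) = 16,  t(3) = 29,  t(4) = 15,  t(5) = 13,  t(6) = 18,  t(7) = 24,  t(8) = 9,  t(9) = 28.
The sequence repeats with period 9.
So t(1382) = t(0 + ((1382-0) mod 9)) = t(5) = 13.

13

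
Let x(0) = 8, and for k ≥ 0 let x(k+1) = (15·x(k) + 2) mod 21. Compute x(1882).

x(0) = 8,  x(1) = 17,  x(2) = 5,  x(3) = 14,  x(4) = 2,  x(5) = 11,  x(6) = 20,  x(7) = 8.
Since x(7) = x(0) = 8, the sequence is periodic with period 7.
So x(1882) = x(0 + ((1882-0) mod 7)) = x(6) = 20.

20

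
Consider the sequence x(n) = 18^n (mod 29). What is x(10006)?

Listing terms: x(1) = 18; x(2) = 5; x(3) = 3; x(4) = 25; x(5) = 15; x(6) = 9; x(7) = 17; x(8) = 16; x(9) = 27; x(10) = 22; x(11) = 19; x(12) = 23; x(13) = 8; x(14) = 28; x(15) = 11; x(16) = 24; x(17) = 26; x(18) = 4; x(19) = 14; x(20) = 20; x(21) = 12; x(22) = 13; x(23) = 2; x(24) = 7; x(25) = 10; x(26) = 6; x(27) = 21; x(28) = 1; x(29) = 18.
The sequence repeats with period 28.
So x(10006) = x(1 + ((10006-1) mod 28)) = x(10) = 22.

22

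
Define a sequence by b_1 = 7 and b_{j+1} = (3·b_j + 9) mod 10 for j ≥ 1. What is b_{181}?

7

Computing terms: b_1 = 7; b_2 = 0; b_3 = 9; b_4 = 6; b_5 = 7.
Since b_5 = b_1 = 7, the sequence is periodic with period 4.
So b_{181} = b_{1 + ((181-1) mod 4)} = b_1 = 7.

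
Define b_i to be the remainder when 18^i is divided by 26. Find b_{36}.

14

Computing terms: b_0 = 1,  b_1 = 18,  b_2 = 12,  b_3 = 8,  b_4 = 14,  b_5 = 18.
Since b_5 = b_1 = 18, the sequence is eventually periodic: after a pre-period of length 1 it cycles with period 4.
For i ≥ 1, b_i depends only on (i - 1) mod 4. (36 - 1) mod 4 = 3, so b_{36} = b_4 = 14.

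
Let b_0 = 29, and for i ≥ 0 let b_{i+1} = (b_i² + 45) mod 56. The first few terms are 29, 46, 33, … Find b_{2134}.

17

We have b_0 = 29, b_1 = 46, b_2 = 33, b_3 = 14, b_4 = 17, b_5 = 54, b_6 = 49, b_7 = 38, b_8 = 33.
Since b_8 = b_2 = 33, the sequence is eventually periodic: after a pre-period of length 2 it cycles with period 6.
For i ≥ 2, b_i depends only on (i - 2) mod 6. (2134 - 2) mod 6 = 2, so b_{2134} = b_4 = 17.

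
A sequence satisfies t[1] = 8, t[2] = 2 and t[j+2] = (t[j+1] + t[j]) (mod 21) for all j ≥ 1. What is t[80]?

15

We have t[1] = 8, t[2] = 2, t[3] = 10, t[4] = 12, t[5] = 1, t[6] = 13, t[7] = 14, t[8] = 6, t[9] = 20, t[10] = 5, t[11] = 4, t[12] = 9, t[13] = 13, t[14] = 1, t[15] = 14, t[16] = 15, t[17] = 8, t[18] = 2.
Since (t[17], t[18]) = (t[1], t[2]) = (8, 2) (two consecutive terms determine the rest), the sequence is periodic with period 16.
So t[80] = t[1 + ((80-1) mod 16)] = t[16] = 15.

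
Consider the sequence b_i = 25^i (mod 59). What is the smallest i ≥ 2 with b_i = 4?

We have b_1 = 25,  b_2 = 35,  b_3 = 49,  b_4 = 45,  b_5 = 4,  b_6 = 41,  b_7 = 22,  b_8 = 19,  b_9 = 3,  b_{10} = 16,  b_{11} = 46,  b_{12} = 29,  b_{13} = 17,  b_{14} = 12,  b_{15} = 5,  b_{16} = 7,  b_{17} = 57,  b_{18} = 9,  b_{19} = 48,  b_{20} = 20,  b_{21} = 28,  b_{22} = 51,  b_{23} = 36,  b_{24} = 15,  b_{25} = 21,  b_{26} = 53,  b_{27} = 27,  b_{28} = 26,  b_{29} = 1,  b_{30} = 25.
The sequence repeats with period 29.
The value 4 first appears (with i ≥ 2) at b_5.

5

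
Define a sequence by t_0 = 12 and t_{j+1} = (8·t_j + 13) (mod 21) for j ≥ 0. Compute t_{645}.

t_0 = 12, t_1 = 4, t_2 = 3, t_3 = 16, t_4 = 15, t_5 = 7, t_6 = 6, t_7 = 19, t_8 = 18, t_9 = 10, t_{10} = 9, t_{11} = 1, t_{12} = 0, t_{13} = 13, t_{14} = 12.
Since t_{14} = t_0 = 12, the sequence is periodic with period 14.
(645 - 0) mod 14 = 1, so t_{645} = t_1 = 4.

4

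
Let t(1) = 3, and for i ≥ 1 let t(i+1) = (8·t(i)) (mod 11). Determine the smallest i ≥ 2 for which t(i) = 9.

Listing terms: t(1) = 3,  t(2) = 2,  t(3) = 5,  t(4) = 7,  t(5) = 1,  t(6) = 8,  t(7) = 9,  t(8) = 6,  t(9) = 4,  t(10) = 10,  t(11) = 3.
Since t(11) = t(1) = 3, the sequence is periodic with period 10.
The value 9 first appears (with i ≥ 2) at t(7).

7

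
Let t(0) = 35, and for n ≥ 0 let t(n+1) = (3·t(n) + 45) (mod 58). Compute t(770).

Listing terms: t(0) = 35; t(1) = 34; t(2) = 31; t(3) = 22; t(4) = 53; t(5) = 30; t(6) = 19; t(7) = 44; t(8) = 3; t(9) = 54; t(10) = 33; t(11) = 28; t(12) = 13; t(13) = 26; t(14) = 7; t(15) = 8; t(16) = 11; t(17) = 20; t(18) = 47; t(19) = 12; t(20) = 23; t(21) = 56; t(22) = 39; t(23) = 46; t(24) = 9; t(25) = 14; t(26) = 29; t(27) = 16; t(28) = 35.
Since t(28) = t(0) = 35, the sequence is periodic with period 28.
(770 - 0) mod 28 = 14, so t(770) = t(14) = 7.

7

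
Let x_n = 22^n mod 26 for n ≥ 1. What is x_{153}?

We have x_1 = 22, x_2 = 16, x_3 = 14, x_4 = 22.
The sequence repeats with period 3.
(153 - 1) mod 3 = 2, so x_{153} = x_3 = 14.

14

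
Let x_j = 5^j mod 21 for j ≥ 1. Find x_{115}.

5

Listing terms: x_1 = 5, x_2 = 4, x_3 = 20, x_4 = 16, x_5 = 17, x_6 = 1, x_7 = 5.
Since x_7 = x_1 = 5, the sequence is periodic with period 6.
So x_{115} = x_{1 + ((115-1) mod 6)} = x_1 = 5.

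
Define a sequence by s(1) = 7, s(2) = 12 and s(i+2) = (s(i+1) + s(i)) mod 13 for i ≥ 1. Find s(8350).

Listing terms: s(1) = 7; s(2) = 12; s(3) = 6; s(4) = 5; s(5) = 11; s(6) = 3; s(7) = 1; s(8) = 4; s(9) = 5; s(10) = 9; s(11) = 1; s(12) = 10; s(13) = 11; s(14) = 8; s(15) = 6; s(16) = 1; s(17) = 7; s(18) = 8; s(19) = 2; s(20) = 10; s(21) = 12; s(22) = 9; s(23) = 8; s(24) = 4; s(25) = 12; s(26) = 3; s(27) = 2; s(28) = 5; s(29) = 7; s(30) = 12.
Since (s(29), s(30)) = (s(1), s(2)) = (7, 12) (two consecutive terms determine the rest), the sequence is periodic with period 28.
(8350 - 1) mod 28 = 5, so s(8350) = s(6) = 3.

3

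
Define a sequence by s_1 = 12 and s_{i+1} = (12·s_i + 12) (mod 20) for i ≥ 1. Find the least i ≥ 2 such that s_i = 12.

5

Listing terms: s_1 = 12, s_2 = 16, s_3 = 4, s_4 = 0, s_5 = 12.
The sequence repeats with period 4.
The value 12 next appears (with i ≥ 2) at s_5.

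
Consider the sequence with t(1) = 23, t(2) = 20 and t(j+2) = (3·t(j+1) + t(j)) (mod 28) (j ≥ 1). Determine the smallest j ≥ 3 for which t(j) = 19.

t(1) = 23, t(2) = 20, t(3) = 27, t(4) = 17, t(5) = 22, t(6) = 27, t(7) = 19, t(8) = 0, t(9) = 19, t(10) = 1, t(11) = 22, t(12) = 11, t(13) = 27, t(14) = 8, t(15) = 23, t(16) = 21, t(17) = 2, t(18) = 27, t(19) = 27, t(20) = 24, t(21) = 15, t(22) = 13, t(23) = 26, t(24) = 7, t(25) = 19, t(26) = 8, t(27) = 15, t(28) = 25, t(29) = 6, t(30) = 15, t(31) = 23, t(32) = 0, t(33) = 23, t(34) = 13, t(35) = 6, t(36) = 3, t(37) = 15, t(38) = 20, t(39) = 19, t(40) = 21, t(41) = 26, t(42) = 15, t(43) = 15, t(44) = 4, t(45) = 27, t(46) = 1, t(47) = 2, t(48) = 7, t(49) = 23, t(50) = 20.
Since (t(49), t(50)) = (t(1), t(2)) = (23, 20) (two consecutive terms determine the rest), the sequence is periodic with period 48.
The value 19 first appears (with j ≥ 3) at t(7).

7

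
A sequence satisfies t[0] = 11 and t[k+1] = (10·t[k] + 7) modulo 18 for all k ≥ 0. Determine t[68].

Computing terms: t[0] = 11; t[1] = 9; t[2] = 7; t[3] = 5; t[4] = 3; t[5] = 1; t[6] = 17; t[7] = 15; t[8] = 13; t[9] = 11.
Since t[9] = t[0] = 11, the sequence is periodic with period 9.
So t[68] = t[0 + ((68-0) mod 9)] = t[5] = 1.

1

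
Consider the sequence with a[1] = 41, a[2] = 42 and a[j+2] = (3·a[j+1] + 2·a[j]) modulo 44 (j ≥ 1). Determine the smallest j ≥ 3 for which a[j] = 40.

19

a[1] = 41, a[2] = 42, a[3] = 32, a[4] = 4, a[5] = 32, a[6] = 16, a[7] = 24, a[8] = 16, a[9] = 8, a[10] = 12, a[11] = 8, a[12] = 4, a[13] = 28, a[14] = 4, a[15] = 24, a[16] = 36, a[17] = 24, a[18] = 12, a[19] = 40, a[20] = 12, a[21] = 28, a[22] = 20, a[23] = 28, a[24] = 36, a[25] = 32, a[26] = 36, a[27] = 40, a[28] = 16, a[29] = 40, a[30] = 20, a[31] = 8, a[32] = 20, a[33] = 32, a[34] = 4.
Since (a[33], a[34]) = (a[3], a[4]) = (32, 4) (two consecutive terms determine the rest), the sequence is eventually periodic: after a pre-period of length 2 it cycles with period 30.
The value 40 first appears (with j ≥ 3) at a[19].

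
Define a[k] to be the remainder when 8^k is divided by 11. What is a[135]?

10

Computing terms: a[0] = 1, a[1] = 8, a[2] = 9, a[3] = 6, a[4] = 4, a[5] = 10, a[6] = 3, a[7] = 2, a[8] = 5, a[9] = 7, a[10] = 1.
The sequence repeats with period 10.
So a[135] = a[0 + ((135-0) mod 10)] = a[5] = 10.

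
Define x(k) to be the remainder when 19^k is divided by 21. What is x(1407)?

13

x(0) = 1,  x(1) = 19,  x(2) = 4,  x(3) = 13,  x(4) = 16,  x(5) = 10,  x(6) = 1.
The sequence repeats with period 6.
(1407 - 0) mod 6 = 3, so x(1407) = x(3) = 13.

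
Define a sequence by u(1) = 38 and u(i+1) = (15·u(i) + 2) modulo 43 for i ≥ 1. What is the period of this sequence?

We have u(1) = 38, u(2) = 13, u(3) = 25, u(4) = 33, u(5) = 24, u(6) = 18, u(7) = 14, u(8) = 40, u(9) = 0, u(10) = 2, u(11) = 32, u(12) = 9, u(13) = 8, u(14) = 36, u(15) = 26, u(16) = 5, u(17) = 34, u(18) = 39, u(19) = 28, u(20) = 35, u(21) = 11, u(22) = 38.
The sequence repeats with period 21.

21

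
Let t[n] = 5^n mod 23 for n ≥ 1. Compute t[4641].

14

Computing terms: t[1] = 5, t[2] = 2, t[3] = 10, t[4] = 4, t[5] = 20, t[6] = 8, t[7] = 17, t[8] = 16, t[9] = 11, t[10] = 9, t[11] = 22, t[12] = 18, t[13] = 21, t[14] = 13, t[15] = 19, t[16] = 3, t[17] = 15, t[18] = 6, t[19] = 7, t[20] = 12, t[21] = 14, t[22] = 1, t[23] = 5.
The sequence repeats with period 22.
(4641 - 1) mod 22 = 20, so t[4641] = t[21] = 14.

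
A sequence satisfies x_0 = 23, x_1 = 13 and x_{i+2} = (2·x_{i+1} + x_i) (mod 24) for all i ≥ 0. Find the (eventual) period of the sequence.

We have x_0 = 23,  x_1 = 13,  x_2 = 1,  x_3 = 15,  x_4 = 7,  x_5 = 5,  x_6 = 17,  x_7 = 15,  x_8 = 23,  x_9 = 13.
Since (x_8, x_9) = (x_0, x_1) = (23, 13) (two consecutive terms determine the rest), the sequence is periodic with period 8.

8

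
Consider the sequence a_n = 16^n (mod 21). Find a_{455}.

4

Listing terms: a_1 = 16; a_2 = 4; a_3 = 1; a_4 = 16.
The sequence repeats with period 3.
So a_{455} = a_{1 + ((455-1) mod 3)} = a_2 = 4.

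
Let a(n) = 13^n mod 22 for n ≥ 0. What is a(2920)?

1

a(0) = 1; a(1) = 13; a(2) = 15; a(3) = 19; a(4) = 5; a(5) = 21; a(6) = 9; a(7) = 7; a(8) = 3; a(9) = 17; a(10) = 1.
The sequence repeats with period 10.
So a(2920) = a(0 + ((2920-0) mod 10)) = a(0) = 1.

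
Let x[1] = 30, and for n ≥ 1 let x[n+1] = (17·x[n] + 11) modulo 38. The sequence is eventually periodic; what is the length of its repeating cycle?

Computing terms: x[1] = 30; x[2] = 27; x[3] = 14; x[4] = 21; x[5] = 26; x[6] = 35; x[7] = 36; x[8] = 15; x[9] = 0; x[10] = 11; x[11] = 8; x[12] = 33; x[13] = 2; x[14] = 7; x[15] = 16; x[16] = 17; x[17] = 34; x[18] = 19; x[19] = 30.
Since x[19] = x[1] = 30, the sequence is periodic with period 18.

18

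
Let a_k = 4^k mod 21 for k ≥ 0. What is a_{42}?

1

Listing terms: a_0 = 1,  a_1 = 4,  a_2 = 16,  a_3 = 1.
Since a_3 = a_0 = 1, the sequence is periodic with period 3.
So a_{42} = a_{0 + ((42-0) mod 3)} = a_0 = 1.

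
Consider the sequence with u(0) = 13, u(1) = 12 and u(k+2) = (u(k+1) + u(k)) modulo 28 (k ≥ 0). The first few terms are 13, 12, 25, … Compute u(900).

u(0) = 13,  u(1) = 12,  u(2) = 25,  u(3) = 9,  u(4) = 6,  u(5) = 15,  u(6) = 21,  u(7) = 8,  u(8) = 1,  u(9) = 9,  u(10) = 10,  u(11) = 19,  u(12) = 1,  u(13) = 20,  u(14) = 21,  u(15) = 13,  u(16) = 6,  u(17) = 19,  u(18) = 25,  u(19) = 16,  u(20) = 13,  u(21) = 1,  u(22) = 14,  u(23) = 15,  u(24) = 1,  u(25) = 16,  u(26) = 17,  u(27) = 5,  u(28) = 22,  u(29) = 27,  u(30) = 21,  u(31) = 20,  u(32) = 13,  u(33) = 5,  u(34) = 18,  u(35) = 23,  u(36) = 13,  u(37) = 8,  u(38) = 21,  u(39) = 1,  u(40) = 22,  u(41) = 23,  u(42) = 17,  u(43) = 12,  u(44) = 1,  u(45) = 13,  u(46) = 14,  u(47) = 27,  u(48) = 13,  u(49) = 12.
Since (u(48), u(49)) = (u(0), u(1)) = (13, 12) (two consecutive terms determine the rest), the sequence is periodic with period 48.
So u(900) = u(0 + ((900-0) mod 48)) = u(36) = 13.

13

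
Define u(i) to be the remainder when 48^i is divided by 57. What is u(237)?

12

Listing terms: u(1) = 48,  u(2) = 24,  u(3) = 12,  u(4) = 6,  u(5) = 3,  u(6) = 30,  u(7) = 15,  u(8) = 36,  u(9) = 18,  u(10) = 9,  u(11) = 33,  u(12) = 45,  u(13) = 51,  u(14) = 54,  u(15) = 27,  u(16) = 42,  u(17) = 21,  u(18) = 39,  u(19) = 48.
Since u(19) = u(1) = 48, the sequence is periodic with period 18.
(237 - 1) mod 18 = 2, so u(237) = u(3) = 12.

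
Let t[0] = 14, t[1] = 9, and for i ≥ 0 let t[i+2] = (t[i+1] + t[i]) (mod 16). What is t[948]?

We have t[0] = 14; t[1] = 9; t[2] = 7; t[3] = 0; t[4] = 7; t[5] = 7; t[6] = 14; t[7] = 5; t[8] = 3; t[9] = 8; t[10] = 11; t[11] = 3; t[12] = 14; t[13] = 1; t[14] = 15; t[15] = 0; t[16] = 15; t[17] = 15; t[18] = 14; t[19] = 13; t[20] = 11; t[21] = 8; t[22] = 3; t[23] = 11; t[24] = 14; t[25] = 9.
The sequence repeats with period 24.
So t[948] = t[0 + ((948-0) mod 24)] = t[12] = 14.

14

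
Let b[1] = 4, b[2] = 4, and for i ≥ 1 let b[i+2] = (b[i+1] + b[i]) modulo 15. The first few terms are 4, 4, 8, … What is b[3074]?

13

Computing terms: b[1] = 4, b[2] = 4, b[3] = 8, b[4] = 12, b[5] = 5, b[6] = 2, b[7] = 7, b[8] = 9, b[9] = 1, b[10] = 10, b[11] = 11, b[12] = 6, b[13] = 2, b[14] = 8, b[15] = 10, b[16] = 3, b[17] = 13, b[18] = 1, b[19] = 14, b[20] = 0, b[21] = 14, b[22] = 14, b[23] = 13, b[24] = 12, b[25] = 10, b[26] = 7, b[27] = 2, b[28] = 9, b[29] = 11, b[30] = 5, b[31] = 1, b[32] = 6, b[33] = 7, b[34] = 13, b[35] = 5, b[36] = 3, b[37] = 8, b[38] = 11, b[39] = 4, b[40] = 0, b[41] = 4, b[42] = 4.
The sequence repeats with period 40.
(3074 - 1) mod 40 = 33, so b[3074] = b[34] = 13.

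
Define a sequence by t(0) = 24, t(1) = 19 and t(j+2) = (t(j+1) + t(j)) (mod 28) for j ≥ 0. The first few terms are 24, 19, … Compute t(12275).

t(0) = 24; t(1) = 19; t(2) = 15; t(3) = 6; t(4) = 21; t(5) = 27; t(6) = 20; t(7) = 19; t(8) = 11; t(9) = 2; t(10) = 13; t(11) = 15; t(12) = 0; t(13) = 15; t(14) = 15; t(15) = 2; t(16) = 17; t(17) = 19; t(18) = 8; t(19) = 27; t(20) = 7; t(21) = 6; t(22) = 13; t(23) = 19; t(24) = 4; t(25) = 23; t(26) = 27; t(27) = 22; t(28) = 21; t(29) = 15; t(30) = 8; t(31) = 23; t(32) = 3; t(33) = 26; t(34) = 1; t(35) = 27; t(36) = 0; t(37) = 27; t(38) = 27; t(39) = 26; t(40) = 25; t(41) = 23; t(42) = 20; t(43) = 15; t(44) = 7; t(45) = 22; t(46) = 1; t(47) = 23; t(48) = 24; t(49) = 19.
The sequence repeats with period 48.
So t(12275) = t(0 + ((12275-0) mod 48)) = t(35) = 27.

27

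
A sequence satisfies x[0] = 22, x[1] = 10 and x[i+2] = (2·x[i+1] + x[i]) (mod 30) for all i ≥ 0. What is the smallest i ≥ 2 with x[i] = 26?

21

Listing terms: x[0] = 22; x[1] = 10; x[2] = 12; x[3] = 4; x[4] = 20; x[5] = 14; x[6] = 18; x[7] = 20; x[8] = 28; x[9] = 16; x[10] = 0; x[11] = 16; x[12] = 2; x[13] = 20; x[14] = 12; x[15] = 14; x[16] = 10; x[17] = 4; x[18] = 18; x[19] = 10; x[20] = 8; x[21] = 26; x[22] = 0; x[23] = 26; x[24] = 22; x[25] = 10.
Since (x[24], x[25]) = (x[0], x[1]) = (22, 10) (two consecutive terms determine the rest), the sequence is periodic with period 24.
The value 26 first appears (with i ≥ 2) at x[21].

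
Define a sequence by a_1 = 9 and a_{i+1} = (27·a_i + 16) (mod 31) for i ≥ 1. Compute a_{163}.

We have a_1 = 9, a_2 = 11, a_3 = 3, a_4 = 4, a_5 = 0, a_6 = 16, a_7 = 14, a_8 = 22, a_9 = 21, a_{10} = 25, a_{11} = 9.
Since a_{11} = a_1 = 9, the sequence is periodic with period 10.
(163 - 1) mod 10 = 2, so a_{163} = a_3 = 3.

3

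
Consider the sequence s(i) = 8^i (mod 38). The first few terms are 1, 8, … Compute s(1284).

20

Listing terms: s(0) = 1; s(1) = 8; s(2) = 26; s(3) = 18; s(4) = 30; s(5) = 12; s(6) = 20; s(7) = 8.
Since s(7) = s(1) = 8, the sequence is eventually periodic: after a pre-period of length 1 it cycles with period 6.
For i ≥ 1, s(i) depends only on (i - 1) mod 6. (1284 - 1) mod 6 = 5, so s(1284) = s(6) = 20.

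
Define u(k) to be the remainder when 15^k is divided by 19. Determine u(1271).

3

Computing terms: u(1) = 15, u(2) = 16, u(3) = 12, u(4) = 9, u(5) = 2, u(6) = 11, u(7) = 13, u(8) = 5, u(9) = 18, u(10) = 4, u(11) = 3, u(12) = 7, u(13) = 10, u(14) = 17, u(15) = 8, u(16) = 6, u(17) = 14, u(18) = 1, u(19) = 15.
The sequence repeats with period 18.
(1271 - 1) mod 18 = 10, so u(1271) = u(11) = 3.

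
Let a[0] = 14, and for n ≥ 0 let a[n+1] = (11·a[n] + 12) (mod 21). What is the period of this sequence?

6

We have a[0] = 14,  a[1] = 19,  a[2] = 11,  a[3] = 7,  a[4] = 5,  a[5] = 4,  a[6] = 14.
Since a[6] = a[0] = 14, the sequence is periodic with period 6.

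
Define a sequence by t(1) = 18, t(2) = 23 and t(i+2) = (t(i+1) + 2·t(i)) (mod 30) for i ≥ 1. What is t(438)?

13

We have t(1) = 18; t(2) = 23; t(3) = 29; t(4) = 15; t(5) = 13; t(6) = 13; t(7) = 9; t(8) = 5; t(9) = 23; t(10) = 3; t(11) = 19; t(12) = 25; t(13) = 3; t(14) = 23; t(15) = 29.
Since (t(14), t(15)) = (t(2), t(3)) = (23, 29) (two consecutive terms determine the rest), the sequence is eventually periodic: after a pre-period of length 1 it cycles with period 12.
For i ≥ 2, t(i) depends only on (i - 2) mod 12. (438 - 2) mod 12 = 4, so t(438) = t(6) = 13.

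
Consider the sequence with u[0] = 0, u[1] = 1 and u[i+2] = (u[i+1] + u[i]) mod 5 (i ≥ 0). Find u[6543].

2

Listing terms: u[0] = 0; u[1] = 1; u[2] = 1; u[3] = 2; u[4] = 3; u[5] = 0; u[6] = 3; u[7] = 3; u[8] = 1; u[9] = 4; u[10] = 0; u[11] = 4; u[12] = 4; u[13] = 3; u[14] = 2; u[15] = 0; u[16] = 2; u[17] = 2; u[18] = 4; u[19] = 1; u[20] = 0; u[21] = 1.
The sequence repeats with period 20.
(6543 - 0) mod 20 = 3, so u[6543] = u[3] = 2.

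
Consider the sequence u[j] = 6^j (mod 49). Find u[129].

Computing terms: u[1] = 6, u[2] = 36, u[3] = 20, u[4] = 22, u[5] = 34, u[6] = 8, u[7] = 48, u[8] = 43, u[9] = 13, u[10] = 29, u[11] = 27, u[12] = 15, u[13] = 41, u[14] = 1, u[15] = 6.
The sequence repeats with period 14.
(129 - 1) mod 14 = 2, so u[129] = u[3] = 20.

20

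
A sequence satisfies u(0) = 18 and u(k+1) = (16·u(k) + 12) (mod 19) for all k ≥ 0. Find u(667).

Listing terms: u(0) = 18,  u(1) = 15,  u(2) = 5,  u(3) = 16,  u(4) = 2,  u(5) = 6,  u(6) = 13,  u(7) = 11,  u(8) = 17,  u(9) = 18.
The sequence repeats with period 9.
So u(667) = u(0 + ((667-0) mod 9)) = u(1) = 15.

15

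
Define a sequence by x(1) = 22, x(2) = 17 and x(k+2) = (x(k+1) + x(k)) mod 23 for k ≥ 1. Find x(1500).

Listing terms: x(1) = 22; x(2) = 17; x(3) = 16; x(4) = 10; x(5) = 3; x(6) = 13; x(7) = 16; x(8) = 6; x(9) = 22; x(10) = 5; x(11) = 4; x(12) = 9; x(13) = 13; x(14) = 22; x(15) = 12; x(16) = 11; x(17) = 0; x(18) = 11; x(19) = 11; x(20) = 22; x(21) = 10; x(22) = 9; x(23) = 19; x(24) = 5; x(25) = 1; x(26) = 6; x(27) = 7; x(28) = 13; x(29) = 20; x(30) = 10; x(31) = 7; x(32) = 17; x(33) = 1; x(34) = 18; x(35) = 19; x(36) = 14; x(37) = 10; x(38) = 1; x(39) = 11; x(40) = 12; x(41) = 0; x(42) = 12; x(43) = 12; x(44) = 1; x(45) = 13; x(46) = 14; x(47) = 4; x(48) = 18; x(49) = 22; x(50) = 17.
Since (x(49), x(50)) = (x(1), x(2)) = (22, 17) (two consecutive terms determine the rest), the sequence is periodic with period 48.
So x(1500) = x(1 + ((1500-1) mod 48)) = x(12) = 9.

9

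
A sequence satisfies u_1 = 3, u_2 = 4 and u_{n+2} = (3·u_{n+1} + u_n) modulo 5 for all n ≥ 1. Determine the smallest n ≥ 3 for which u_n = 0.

Listing terms: u_1 = 3,  u_2 = 4,  u_3 = 0,  u_4 = 4,  u_5 = 2,  u_6 = 0,  u_7 = 2,  u_8 = 1,  u_9 = 0,  u_{10} = 1,  u_{11} = 3,  u_{12} = 0,  u_{13} = 3,  u_{14} = 4.
Since (u_{13}, u_{14}) = (u_1, u_2) = (3, 4) (two consecutive terms determine the rest), the sequence is periodic with period 12.
The value 0 first appears (with n ≥ 3) at u_3.

3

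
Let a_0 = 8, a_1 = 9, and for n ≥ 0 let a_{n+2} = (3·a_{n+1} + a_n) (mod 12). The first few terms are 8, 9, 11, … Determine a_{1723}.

9

Computing terms: a_0 = 8, a_1 = 9, a_2 = 11, a_3 = 6, a_4 = 5, a_5 = 9, a_6 = 8, a_7 = 9.
Since (a_6, a_7) = (a_0, a_1) = (8, 9) (two consecutive terms determine the rest), the sequence is periodic with period 6.
(1723 - 0) mod 6 = 1, so a_{1723} = a_1 = 9.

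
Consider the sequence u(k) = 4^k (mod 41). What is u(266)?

Listing terms: u(1) = 4,  u(2) = 16,  u(3) = 23,  u(4) = 10,  u(5) = 40,  u(6) = 37,  u(7) = 25,  u(8) = 18,  u(9) = 31,  u(10) = 1,  u(11) = 4.
The sequence repeats with period 10.
So u(266) = u(1 + ((266-1) mod 10)) = u(6) = 37.

37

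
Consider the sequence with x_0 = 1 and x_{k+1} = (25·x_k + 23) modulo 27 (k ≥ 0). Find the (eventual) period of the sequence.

27

x_0 = 1; x_1 = 21; x_2 = 8; x_3 = 7; x_4 = 9; x_5 = 5; x_6 = 13; x_7 = 24; x_8 = 2; x_9 = 19; x_{10} = 12; x_{11} = 26; x_{12} = 25; x_{13} = 0; x_{14} = 23; x_{15} = 4; x_{16} = 15; x_{17} = 20; x_{18} = 10; x_{19} = 3; x_{20} = 17; x_{21} = 16; x_{22} = 18; x_{23} = 14; x_{24} = 22; x_{25} = 6; x_{26} = 11; x_{27} = 1.
The sequence repeats with period 27.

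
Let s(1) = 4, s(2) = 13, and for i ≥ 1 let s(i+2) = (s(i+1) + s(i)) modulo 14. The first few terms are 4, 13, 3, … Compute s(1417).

We have s(1) = 4,  s(2) = 13,  s(3) = 3,  s(4) = 2,  s(5) = 5,  s(6) = 7,  s(7) = 12,  s(8) = 5,  s(9) = 3,  s(10) = 8,  s(11) = 11,  s(12) = 5,  s(13) = 2,  s(14) = 7,  s(15) = 9,  s(16) = 2,  s(17) = 11,  s(18) = 13,  s(19) = 10,  s(20) = 9,  s(21) = 5,  s(22) = 0,  s(23) = 5,  s(24) = 5,  s(25) = 10,  s(26) = 1,  s(27) = 11,  s(28) = 12,  s(29) = 9,  s(30) = 7,  s(31) = 2,  s(32) = 9,  s(33) = 11,  s(34) = 6,  s(35) = 3,  s(36) = 9,  s(37) = 12,  s(38) = 7,  s(39) = 5,  s(40) = 12,  s(41) = 3,  s(42) = 1,  s(43) = 4,  s(44) = 5,  s(45) = 9,  s(46) = 0,  s(47) = 9,  s(48) = 9,  s(49) = 4,  s(50) = 13.
Since (s(49), s(50)) = (s(1), s(2)) = (4, 13) (two consecutive terms determine the rest), the sequence is periodic with period 48.
(1417 - 1) mod 48 = 24, so s(1417) = s(25) = 10.

10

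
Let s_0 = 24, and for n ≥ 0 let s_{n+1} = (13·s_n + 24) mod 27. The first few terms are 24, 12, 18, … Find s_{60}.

s_0 = 24,  s_1 = 12,  s_2 = 18,  s_3 = 15,  s_4 = 3,  s_5 = 9,  s_6 = 6,  s_7 = 21,  s_8 = 0,  s_9 = 24.
Since s_9 = s_0 = 24, the sequence is periodic with period 9.
(60 - 0) mod 9 = 6, so s_{60} = s_6 = 6.

6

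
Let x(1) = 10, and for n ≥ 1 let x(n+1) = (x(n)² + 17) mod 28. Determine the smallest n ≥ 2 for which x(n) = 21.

6

Listing terms: x(1) = 10; x(2) = 5; x(3) = 14; x(4) = 17; x(5) = 26; x(6) = 21; x(7) = 10.
Since x(7) = x(1) = 10, the sequence is periodic with period 6.
The value 21 first appears (with n ≥ 2) at x(6).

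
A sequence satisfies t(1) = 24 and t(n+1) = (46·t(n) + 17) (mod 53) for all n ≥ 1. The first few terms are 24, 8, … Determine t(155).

48

Computing terms: t(1) = 24, t(2) = 8, t(3) = 14, t(4) = 25, t(5) = 1, t(6) = 10, t(7) = 0, t(8) = 17, t(9) = 4, t(10) = 42, t(11) = 41, t(12) = 48, t(13) = 52, t(14) = 24.
Since t(14) = t(1) = 24, the sequence is periodic with period 13.
(155 - 1) mod 13 = 11, so t(155) = t(12) = 48.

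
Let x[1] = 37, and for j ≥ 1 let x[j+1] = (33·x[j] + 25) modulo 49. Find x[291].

Computing terms: x[1] = 37,  x[2] = 21,  x[3] = 32,  x[4] = 3,  x[5] = 26,  x[6] = 1,  x[7] = 9,  x[8] = 28,  x[9] = 18,  x[10] = 31,  x[11] = 19,  x[12] = 15,  x[13] = 30,  x[14] = 35,  x[15] = 4,  x[16] = 10,  x[17] = 12,  x[18] = 29,  x[19] = 2,  x[20] = 42,  x[21] = 39,  x[22] = 38,  x[23] = 5,  x[24] = 43,  x[25] = 23,  x[26] = 0,  x[27] = 25,  x[28] = 17,  x[29] = 47,  x[30] = 8,  x[31] = 44,  x[32] = 7,  x[33] = 11,  x[34] = 45,  x[35] = 40,  x[36] = 22,  x[37] = 16,  x[38] = 14,  x[39] = 46,  x[40] = 24,  x[41] = 33,  x[42] = 36,  x[43] = 37.
The sequence repeats with period 42.
So x[291] = x[1 + ((291-1) mod 42)] = x[39] = 46.

46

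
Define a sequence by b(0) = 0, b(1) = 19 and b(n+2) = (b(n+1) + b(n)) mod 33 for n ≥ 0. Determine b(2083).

b(0) = 0, b(1) = 19, b(2) = 19, b(3) = 5, b(4) = 24, b(5) = 29, b(6) = 20, b(7) = 16, b(8) = 3, b(9) = 19, b(10) = 22, b(11) = 8, b(12) = 30, b(13) = 5, b(14) = 2, b(15) = 7, b(16) = 9, b(17) = 16, b(18) = 25, b(19) = 8, b(20) = 0, b(21) = 8, b(22) = 8, b(23) = 16, b(24) = 24, b(25) = 7, b(26) = 31, b(27) = 5, b(28) = 3, b(29) = 8, b(30) = 11, b(31) = 19, b(32) = 30, b(33) = 16, b(34) = 13, b(35) = 29, b(36) = 9, b(37) = 5, b(38) = 14, b(39) = 19, b(40) = 0, b(41) = 19.
The sequence repeats with period 40.
So b(2083) = b(0 + ((2083-0) mod 40)) = b(3) = 5.

5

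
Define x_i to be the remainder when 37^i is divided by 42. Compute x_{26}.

Listing terms: x_0 = 1,  x_1 = 37,  x_2 = 25,  x_3 = 1.
The sequence repeats with period 3.
(26 - 0) mod 3 = 2, so x_{26} = x_2 = 25.

25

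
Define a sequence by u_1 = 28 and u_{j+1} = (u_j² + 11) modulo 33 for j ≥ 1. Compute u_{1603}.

We have u_1 = 28, u_2 = 3, u_3 = 20, u_4 = 15, u_5 = 5, u_6 = 3.
Since u_6 = u_2 = 3, the sequence is eventually periodic: after a pre-period of length 1 it cycles with period 4.
For j ≥ 2, u_j depends only on (j - 2) mod 4. (1603 - 2) mod 4 = 1, so u_{1603} = u_3 = 20.

20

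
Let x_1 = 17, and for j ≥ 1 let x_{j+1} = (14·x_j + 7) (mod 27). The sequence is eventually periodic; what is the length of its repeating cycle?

Computing terms: x_1 = 17,  x_2 = 2,  x_3 = 8,  x_4 = 11,  x_5 = 26,  x_6 = 20,  x_7 = 17.
Since x_7 = x_1 = 17, the sequence is periodic with period 6.

6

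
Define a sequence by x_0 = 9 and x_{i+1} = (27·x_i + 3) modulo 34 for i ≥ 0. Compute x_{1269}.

Listing terms: x_0 = 9,  x_1 = 8,  x_2 = 15,  x_3 = 0,  x_4 = 3,  x_5 = 16,  x_6 = 27,  x_7 = 18,  x_8 = 13,  x_9 = 14,  x_{10} = 7,  x_{11} = 22,  x_{12} = 19,  x_{13} = 6,  x_{14} = 29,  x_{15} = 4,  x_{16} = 9.
Since x_{16} = x_0 = 9, the sequence is periodic with period 16.
So x_{1269} = x_{0 + ((1269-0) mod 16)} = x_5 = 16.

16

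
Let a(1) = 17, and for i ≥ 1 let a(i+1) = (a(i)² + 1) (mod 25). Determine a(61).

Listing terms: a(1) = 17; a(2) = 15; a(3) = 1; a(4) = 2; a(5) = 5; a(6) = 1.
Since a(6) = a(3) = 1, the sequence is eventually periodic: after a pre-period of length 2 it cycles with period 3.
For i ≥ 3, a(i) depends only on (i - 3) mod 3. (61 - 3) mod 3 = 1, so a(61) = a(4) = 2.

2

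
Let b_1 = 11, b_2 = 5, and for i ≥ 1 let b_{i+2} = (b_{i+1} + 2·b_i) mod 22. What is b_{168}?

17

We have b_1 = 11,  b_2 = 5,  b_3 = 5,  b_4 = 15,  b_5 = 3,  b_6 = 11,  b_7 = 17,  b_8 = 17,  b_9 = 7,  b_{10} = 19,  b_{11} = 11,  b_{12} = 5.
Since (b_{11}, b_{12}) = (b_1, b_2) = (11, 5) (two consecutive terms determine the rest), the sequence is periodic with period 10.
So b_{168} = b_{1 + ((168-1) mod 10)} = b_8 = 17.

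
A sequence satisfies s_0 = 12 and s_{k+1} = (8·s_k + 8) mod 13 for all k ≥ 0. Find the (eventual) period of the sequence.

Listing terms: s_0 = 12, s_1 = 0, s_2 = 8, s_3 = 7, s_4 = 12.
The sequence repeats with period 4.

4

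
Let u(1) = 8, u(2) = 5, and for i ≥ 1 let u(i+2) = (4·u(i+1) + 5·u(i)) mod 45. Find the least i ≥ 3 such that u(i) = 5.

13

Computing terms: u(1) = 8; u(2) = 5; u(3) = 15; u(4) = 40; u(5) = 10; u(6) = 15; u(7) = 20; u(8) = 20; u(9) = 0; u(10) = 10; u(11) = 40; u(12) = 30; u(13) = 5; u(14) = 35; u(15) = 30; u(16) = 25; u(17) = 25; u(18) = 0; u(19) = 35; u(20) = 5; u(21) = 15.
Since (u(20), u(21)) = (u(2), u(3)) = (5, 15) (two consecutive terms determine the rest), the sequence is eventually periodic: after a pre-period of length 1 it cycles with period 18.
The value 5 first appears (with i ≥ 3) at u(13).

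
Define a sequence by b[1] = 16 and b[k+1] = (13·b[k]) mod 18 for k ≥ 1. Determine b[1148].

We have b[1] = 16; b[2] = 10; b[3] = 4; b[4] = 16.
The sequence repeats with period 3.
So b[1148] = b[1 + ((1148-1) mod 3)] = b[2] = 10.

10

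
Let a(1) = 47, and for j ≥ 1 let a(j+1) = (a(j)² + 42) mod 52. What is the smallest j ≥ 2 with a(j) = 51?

6

We have a(1) = 47, a(2) = 15, a(3) = 7, a(4) = 39, a(5) = 3, a(6) = 51, a(7) = 43, a(8) = 19, a(9) = 39.
Since a(9) = a(4) = 39, the sequence is eventually periodic: after a pre-period of length 3 it cycles with period 5.
The value 51 first appears (with j ≥ 2) at a(6).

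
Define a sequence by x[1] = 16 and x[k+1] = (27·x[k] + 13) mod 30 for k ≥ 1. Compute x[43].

We have x[1] = 16, x[2] = 25, x[3] = 28, x[4] = 19, x[5] = 16.
The sequence repeats with period 4.
So x[43] = x[1 + ((43-1) mod 4)] = x[3] = 28.

28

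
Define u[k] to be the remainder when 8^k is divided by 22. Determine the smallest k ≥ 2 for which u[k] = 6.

u[1] = 8; u[2] = 20; u[3] = 6; u[4] = 4; u[5] = 10; u[6] = 14; u[7] = 2; u[8] = 16; u[9] = 18; u[10] = 12; u[11] = 8.
Since u[11] = u[1] = 8, the sequence is periodic with period 10.
The value 6 first appears (with k ≥ 2) at u[3].

3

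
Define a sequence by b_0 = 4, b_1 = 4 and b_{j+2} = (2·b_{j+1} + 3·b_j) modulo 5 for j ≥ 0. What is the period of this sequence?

We have b_0 = 4, b_1 = 4, b_2 = 0, b_3 = 2, b_4 = 4, b_5 = 4.
Since (b_4, b_5) = (b_0, b_1) = (4, 4) (two consecutive terms determine the rest), the sequence is periodic with period 4.

4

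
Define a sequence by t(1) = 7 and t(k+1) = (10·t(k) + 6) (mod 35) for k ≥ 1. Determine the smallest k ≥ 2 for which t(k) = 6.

We have t(1) = 7, t(2) = 6, t(3) = 31, t(4) = 1, t(5) = 16, t(6) = 26, t(7) = 21, t(8) = 6.
Since t(8) = t(2) = 6, the sequence is eventually periodic: after a pre-period of length 1 it cycles with period 6.
The value 6 first appears (with k ≥ 2) at t(2).

2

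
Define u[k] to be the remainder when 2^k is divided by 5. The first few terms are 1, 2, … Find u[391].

We have u[0] = 1; u[1] = 2; u[2] = 4; u[3] = 3; u[4] = 1.
Since u[4] = u[0] = 1, the sequence is periodic with period 4.
(391 - 0) mod 4 = 3, so u[391] = u[3] = 3.

3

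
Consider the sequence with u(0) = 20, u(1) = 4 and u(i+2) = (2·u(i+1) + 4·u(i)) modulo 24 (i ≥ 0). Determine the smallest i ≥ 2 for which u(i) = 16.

2

Computing terms: u(0) = 20; u(1) = 4; u(2) = 16; u(3) = 0; u(4) = 16; u(5) = 8; u(6) = 8; u(7) = 0; u(8) = 8; u(9) = 16; u(10) = 16; u(11) = 0.
Since (u(10), u(11)) = (u(2), u(3)) = (16, 0) (two consecutive terms determine the rest), the sequence is eventually periodic: after a pre-period of length 2 it cycles with period 8.
The value 16 first appears (with i ≥ 2) at u(2).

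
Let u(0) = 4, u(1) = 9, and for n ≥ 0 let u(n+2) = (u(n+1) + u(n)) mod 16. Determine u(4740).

4

Listing terms: u(0) = 4; u(1) = 9; u(2) = 13; u(3) = 6; u(4) = 3; u(5) = 9; u(6) = 12; u(7) = 5; u(8) = 1; u(9) = 6; u(10) = 7; u(11) = 13; u(12) = 4; u(13) = 1; u(14) = 5; u(15) = 6; u(16) = 11; u(17) = 1; u(18) = 12; u(19) = 13; u(20) = 9; u(21) = 6; u(22) = 15; u(23) = 5; u(24) = 4; u(25) = 9.
The sequence repeats with period 24.
(4740 - 0) mod 24 = 12, so u(4740) = u(12) = 4.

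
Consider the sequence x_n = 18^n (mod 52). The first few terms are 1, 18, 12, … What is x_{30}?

We have x_0 = 1,  x_1 = 18,  x_2 = 12,  x_3 = 8,  x_4 = 40,  x_5 = 44,  x_6 = 12.
Since x_6 = x_2 = 12, the sequence is eventually periodic: after a pre-period of length 2 it cycles with period 4.
For n ≥ 2, x_n depends only on (n - 2) mod 4. (30 - 2) mod 4 = 0, so x_{30} = x_2 = 12.

12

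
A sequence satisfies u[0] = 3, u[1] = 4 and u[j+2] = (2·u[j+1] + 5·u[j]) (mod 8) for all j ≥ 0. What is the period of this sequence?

u[0] = 3,  u[1] = 4,  u[2] = 7,  u[3] = 2,  u[4] = 7,  u[5] = 0,  u[6] = 3,  u[7] = 6,  u[8] = 3,  u[9] = 4.
Since (u[8], u[9]) = (u[0], u[1]) = (3, 4) (two consecutive terms determine the rest), the sequence is periodic with period 8.

8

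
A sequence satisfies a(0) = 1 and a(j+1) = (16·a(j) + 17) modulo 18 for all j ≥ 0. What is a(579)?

We have a(0) = 1,  a(1) = 15,  a(2) = 5,  a(3) = 7,  a(4) = 3,  a(5) = 11,  a(6) = 13,  a(7) = 9,  a(8) = 17,  a(9) = 1.
The sequence repeats with period 9.
So a(579) = a(0 + ((579-0) mod 9)) = a(3) = 7.

7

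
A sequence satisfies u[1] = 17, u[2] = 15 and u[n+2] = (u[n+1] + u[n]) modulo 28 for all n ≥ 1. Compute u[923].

3

u[1] = 17,  u[2] = 15,  u[3] = 4,  u[4] = 19,  u[5] = 23,  u[6] = 14,  u[7] = 9,  u[8] = 23,  u[9] = 4,  u[10] = 27,  u[11] = 3,  u[12] = 2,  u[13] = 5,  u[14] = 7,  u[15] = 12,  u[16] = 19,  u[17] = 3,  u[18] = 22,  u[19] = 25,  u[20] = 19,  u[21] = 16,  u[22] = 7,  u[23] = 23,  u[24] = 2,  u[25] = 25,  u[26] = 27,  u[27] = 24,  u[28] = 23,  u[29] = 19,  u[30] = 14,  u[31] = 5,  u[32] = 19,  u[33] = 24,  u[34] = 15,  u[35] = 11,  u[36] = 26,  u[37] = 9,  u[38] = 7,  u[39] = 16,  u[40] = 23,  u[41] = 11,  u[42] = 6,  u[43] = 17,  u[44] = 23,  u[45] = 12,  u[46] = 7,  u[47] = 19,  u[48] = 26,  u[49] = 17,  u[50] = 15.
Since (u[49], u[50]) = (u[1], u[2]) = (17, 15) (two consecutive terms determine the rest), the sequence is periodic with period 48.
(923 - 1) mod 48 = 10, so u[923] = u[11] = 3.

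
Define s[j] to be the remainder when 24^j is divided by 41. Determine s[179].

s[0] = 1, s[1] = 24, s[2] = 2, s[3] = 7, s[4] = 4, s[5] = 14, s[6] = 8, s[7] = 28, s[8] = 16, s[9] = 15, s[10] = 32, s[11] = 30, s[12] = 23, s[13] = 19, s[14] = 5, s[15] = 38, s[16] = 10, s[17] = 35, s[18] = 20, s[19] = 29, s[20] = 40, s[21] = 17, s[22] = 39, s[23] = 34, s[24] = 37, s[25] = 27, s[26] = 33, s[27] = 13, s[28] = 25, s[29] = 26, s[30] = 9, s[31] = 11, s[32] = 18, s[33] = 22, s[34] = 36, s[35] = 3, s[36] = 31, s[37] = 6, s[38] = 21, s[39] = 12, s[40] = 1.
Since s[40] = s[0] = 1, the sequence is periodic with period 40.
(179 - 0) mod 40 = 19, so s[179] = s[19] = 29.

29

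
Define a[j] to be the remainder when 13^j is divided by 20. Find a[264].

We have a[1] = 13,  a[2] = 9,  a[3] = 17,  a[4] = 1,  a[5] = 13.
The sequence repeats with period 4.
(264 - 1) mod 4 = 3, so a[264] = a[4] = 1.

1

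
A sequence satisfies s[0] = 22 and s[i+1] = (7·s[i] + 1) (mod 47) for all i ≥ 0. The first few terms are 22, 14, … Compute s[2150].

We have s[0] = 22; s[1] = 14; s[2] = 5; s[3] = 36; s[4] = 18; s[5] = 33; s[6] = 44; s[7] = 27; s[8] = 2; s[9] = 15; s[10] = 12; s[11] = 38; s[12] = 32; s[13] = 37; s[14] = 25; s[15] = 35; s[16] = 11; s[17] = 31; s[18] = 30; s[19] = 23; s[20] = 21; s[21] = 7; s[22] = 3; s[23] = 22.
The sequence repeats with period 23.
(2150 - 0) mod 23 = 11, so s[2150] = s[11] = 38.

38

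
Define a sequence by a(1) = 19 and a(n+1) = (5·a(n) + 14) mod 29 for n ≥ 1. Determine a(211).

We have a(1) = 19,  a(2) = 22,  a(3) = 8,  a(4) = 25,  a(5) = 23,  a(6) = 13,  a(7) = 21,  a(8) = 3,  a(9) = 0,  a(10) = 14,  a(11) = 26,  a(12) = 28,  a(13) = 9,  a(14) = 1,  a(15) = 19.
Since a(15) = a(1) = 19, the sequence is periodic with period 14.
(211 - 1) mod 14 = 0, so a(211) = a(1) = 19.

19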